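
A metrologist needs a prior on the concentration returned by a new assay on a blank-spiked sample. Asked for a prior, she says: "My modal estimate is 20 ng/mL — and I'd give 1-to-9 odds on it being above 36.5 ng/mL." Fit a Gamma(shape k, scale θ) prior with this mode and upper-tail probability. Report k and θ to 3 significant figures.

k ≈ 6.27, θ ≈ 3.8

Gamma(k,θ) with k>1 has mode (k−1)θ, so θ = 20/(k−1).
Need P(X < 36.5) = 0.9 with θ tied to k this way. Start at k = 2, θ = 20: P(X<36.5) ≈ 0.545.
Too low — raise k to concentrate. Iterating converges to k ≈ 6.27.
Then θ = 20/(6.27−1) ≈ 3.8.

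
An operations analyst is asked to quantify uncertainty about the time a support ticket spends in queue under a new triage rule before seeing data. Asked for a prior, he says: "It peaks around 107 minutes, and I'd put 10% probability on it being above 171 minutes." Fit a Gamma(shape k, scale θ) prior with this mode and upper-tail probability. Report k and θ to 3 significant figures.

k ≈ 9.55, θ ≈ 12.5

Gamma(k,θ) with k>1 has mode (k−1)θ, so θ = 107/(k−1).
Need P(X < 171) = 0.9 with θ tied to k this way. Start at k = 2, θ = 107: P(X<171) ≈ 0.474.
Too low — raise k to concentrate. Iterating converges to k ≈ 9.55.
Then θ = 107/(9.55−1) ≈ 12.5.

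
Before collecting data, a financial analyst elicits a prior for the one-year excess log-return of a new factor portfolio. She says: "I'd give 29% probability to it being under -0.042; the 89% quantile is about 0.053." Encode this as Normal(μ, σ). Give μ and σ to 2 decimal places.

μ = -0.01, σ = 0.05

For Normal(μ,σ), the p-quantile is μ + z_p·σ. Here z_{0.29} = -0.5534, z_{0.89} = 1.227.
So -0.042 = μ − 0.5534σ and 0.053 = μ + 1.227σ.
Subtracting: σ = (0.053 − -0.042)/(1.227 − (-0.5534)) = 0.05.
Then μ = -0.042 − (-0.5534)·0.05 = -0.01.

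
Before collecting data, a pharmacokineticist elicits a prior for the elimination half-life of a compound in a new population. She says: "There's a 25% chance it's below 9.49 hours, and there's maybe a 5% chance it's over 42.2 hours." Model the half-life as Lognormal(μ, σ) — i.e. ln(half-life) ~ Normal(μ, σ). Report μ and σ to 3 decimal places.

μ ≈ 2.684, σ ≈ 0.643

If T ~ Lognormal(μ,σ) then ln T ~ Normal(μ,σ), so the p-quantile of ln T is μ + z_p·σ.
ln(9.49) = 2.25 and ln(42.2) = 3.742; z_{0.25} = -0.6745, z_{0.95} = 1.645.
σ = (3.742 − 2.25)/(1.645 − (-0.6745)) = 0.643.
μ = 2.25 − (-0.6745)·0.643 = 2.684.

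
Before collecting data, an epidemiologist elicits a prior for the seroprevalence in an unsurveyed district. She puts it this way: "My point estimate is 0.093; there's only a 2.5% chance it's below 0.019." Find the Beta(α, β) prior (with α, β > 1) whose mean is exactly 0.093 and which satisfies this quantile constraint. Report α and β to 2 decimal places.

With mean 0.093 fixed, write α = 0.093s, β = 0.907s where s = α+β.
Need P(θ < 0.019) = 0.025 under Beta(0.093s, 0.907s). Normal approximation: (q−m)/√(m(1−m)/s) ≈ z_{0.025} = -1.96, so s ≈ 0.093·0.907·(-1.96)²/(0.019−0.093)² = 59.2.
At s = 59.2: P(θ<0.019) ≈ 0.002. Adjusting to match 0.025 gives s ≈ 30.43.
So α = 0.093·30.43 ≈ 2.83, β = 0.907·30.43 ≈ 27.60.

α ≈ 2.83, β ≈ 27.60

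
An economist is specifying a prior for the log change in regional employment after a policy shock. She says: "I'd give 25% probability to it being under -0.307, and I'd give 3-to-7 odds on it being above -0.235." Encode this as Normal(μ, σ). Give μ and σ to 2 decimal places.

μ = -0.27, σ = 0.06

The p-quantile of Normal(μ,σ) is μ + z_p·σ, with z_{0.25} = -0.6745 and z_{0.7} = 0.5244.
Eliminate σ: μ = (z₂·x₁ − z₁·x₂)/(z₂ − z₁) = (0.5244·-0.307 − (-0.6745)·-0.235)/1.199 = -0.27.
Then σ = (x₂ − x₁)/(z₂ − z₁) = (-0.235 − -0.307)/1.199 = 0.06.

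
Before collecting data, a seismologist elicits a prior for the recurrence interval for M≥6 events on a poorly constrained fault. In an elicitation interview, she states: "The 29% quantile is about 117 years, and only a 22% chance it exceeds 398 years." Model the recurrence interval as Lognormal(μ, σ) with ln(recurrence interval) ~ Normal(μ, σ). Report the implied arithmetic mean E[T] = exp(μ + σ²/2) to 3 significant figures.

If T ~ Lognormal(μ,σ) then ln T ~ Normal(μ,σ), so the p-quantile of ln T is μ + z_p·σ.
ln(117) = 4.762 and ln(398) = 5.986; z_{0.29} = -0.5534, z_{0.78} = 0.7722.
σ = (5.986 − 4.762)/(0.7722 − (-0.5534)) = 0.924.
μ = 4.762 − (-0.5534)·0.924 = 5.273.
E[T] = exp(μ + σ²/2) = exp(5.273 + 0.4265) = 299 years.

E[T] ≈ 299 years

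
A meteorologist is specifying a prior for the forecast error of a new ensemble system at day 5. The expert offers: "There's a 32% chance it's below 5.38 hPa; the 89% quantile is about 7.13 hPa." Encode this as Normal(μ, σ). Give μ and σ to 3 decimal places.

The p-quantile of Normal(μ,σ) is μ + z_p·σ, with z_{0.32} = -0.4677 and z_{0.89} = 1.227.
Eliminate σ: μ = (z₂·x₁ − z₁·x₂)/(z₂ − z₁) = (1.227·5.38 − (-0.4677)·7.13)/1.694 = 5.863.
Then σ = (x₂ − x₁)/(z₂ − z₁) = (7.13 − 5.38)/1.694 = 1.033.

μ = 5.863, σ = 1.033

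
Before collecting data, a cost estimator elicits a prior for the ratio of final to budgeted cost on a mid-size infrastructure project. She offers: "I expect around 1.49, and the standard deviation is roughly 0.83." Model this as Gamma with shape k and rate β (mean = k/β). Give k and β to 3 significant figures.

For Gamma(k, rate β): mean = k/β, variance = k/β², so CV = 1/√k.
CV = SD/mean = 0.83/1.49 = 0.557, hence k = 1/CV² = 3.22.
Then β = k/mean = 3.22/1.49 = 2.16.

k ≈ 3.22, β ≈ 2.16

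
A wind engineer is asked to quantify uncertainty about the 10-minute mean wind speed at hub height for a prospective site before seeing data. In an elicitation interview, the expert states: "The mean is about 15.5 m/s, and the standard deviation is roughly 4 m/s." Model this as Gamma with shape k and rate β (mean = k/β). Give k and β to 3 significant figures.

For Gamma(k, rate β): mean = k/β, variance = k/β², so CV = 1/√k.
CV = SD/mean = 4/15.5 = 0.2581, hence k = 1/CV² = 15.
Then β = k/mean = 15/15.5 = 0.969.

k ≈ 15, β ≈ 0.969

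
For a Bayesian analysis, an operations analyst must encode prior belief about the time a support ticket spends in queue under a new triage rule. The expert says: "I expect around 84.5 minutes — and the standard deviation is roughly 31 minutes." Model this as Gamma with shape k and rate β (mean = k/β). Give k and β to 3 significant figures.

For Gamma(k, rate β): mean = k/β, variance = k/β², so CV = 1/√k.
CV = SD/mean = 31/84.5 = 0.3669, hence k = 1/CV² = 7.43.
Then β = k/mean = 7.43/84.5 = 0.0879.

k ≈ 7.43, β ≈ 0.0879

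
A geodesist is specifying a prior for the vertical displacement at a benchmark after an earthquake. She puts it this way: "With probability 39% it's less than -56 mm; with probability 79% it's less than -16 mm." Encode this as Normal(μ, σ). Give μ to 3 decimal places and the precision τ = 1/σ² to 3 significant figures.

μ = -45.710, τ = 0.000737

For Normal(μ,σ), the p-quantile is μ + z_p·σ. Here z_{0.39} = -0.2793, z_{0.79} = 0.8064.
So -56 = μ − 0.2793σ and -16 = μ + 0.8064σ.
Subtracting: σ = (-16 − -56)/(0.8064 − (-0.2793)) = 36.841.
Then μ = -56 − (-0.2793)·36.841 = -45.710.
Precision τ = 1/σ² = 1/36.84² = 0.000737.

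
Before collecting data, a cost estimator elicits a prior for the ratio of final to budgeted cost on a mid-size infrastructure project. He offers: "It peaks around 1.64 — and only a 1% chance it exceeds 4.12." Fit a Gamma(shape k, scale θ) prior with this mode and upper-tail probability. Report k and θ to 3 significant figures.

k ≈ 6.53, θ ≈ 0.297

Gamma(k,θ) with k>1 has mode (k−1)θ, so θ = 1.64/(k−1).
Need P(X < 4.12) = 0.99 with θ tied to k this way. Start at k = 2, θ = 1.64: P(X<4.12) ≈ 0.715.
Too low — raise k to concentrate. Iterating converges to k ≈ 6.53.
Then θ = 1.64/(6.53−1) ≈ 0.297.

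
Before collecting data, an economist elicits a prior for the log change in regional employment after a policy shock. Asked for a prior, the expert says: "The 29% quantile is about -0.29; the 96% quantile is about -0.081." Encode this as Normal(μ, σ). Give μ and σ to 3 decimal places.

The p-quantile of Normal(μ,σ) is μ + z_p·σ, with z_{0.29} = -0.5534 and z_{0.96} = 1.751.
Eliminate σ: μ = (z₂·x₁ − z₁·x₂)/(z₂ − z₁) = (1.751·-0.29 − (-0.5534)·-0.081)/2.304 = -0.240.
Then σ = (x₂ − x₁)/(z₂ − z₁) = (-0.081 − -0.29)/2.304 = 0.091.

μ = -0.240, σ = 0.091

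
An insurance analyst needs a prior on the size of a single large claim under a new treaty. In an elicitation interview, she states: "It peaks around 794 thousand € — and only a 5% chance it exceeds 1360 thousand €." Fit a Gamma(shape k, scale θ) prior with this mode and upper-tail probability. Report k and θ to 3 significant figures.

Gamma(k,θ) with k>1 has mode (k−1)θ, so θ = 794/(k−1).
Need P(X < 1360) = 0.95 with θ tied to k this way. Start at k = 2, θ = 794: P(X<1360) ≈ 0.511.
Too low — raise k to concentrate. Iterating converges to k ≈ 10.6.
Then θ = 794/(10.6−1) ≈ 82.4.

k ≈ 10.6, θ ≈ 82.4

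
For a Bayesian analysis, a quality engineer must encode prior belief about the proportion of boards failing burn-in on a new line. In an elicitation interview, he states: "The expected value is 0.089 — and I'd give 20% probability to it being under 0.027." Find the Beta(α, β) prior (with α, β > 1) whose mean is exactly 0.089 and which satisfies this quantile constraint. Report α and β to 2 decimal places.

α ≈ 1.24, β ≈ 12.71

With mean 0.089 fixed, write α = 0.089s, β = 0.911s where s = α+β.
Need P(θ < 0.027) = 0.2 under Beta(0.089s, 0.911s). Normal approximation: (q−m)/√(m(1−m)/s) ≈ z_{0.2} = -0.842, so s ≈ 0.089·0.911·(-0.842)²/(0.027−0.089)² = 14.9.
At s = 14.9: P(θ<0.027) ≈ 0.186. Adjusting to match 0.2 gives s ≈ 13.95.
So α = 0.089·13.95 ≈ 1.24, β = 0.911·13.95 ≈ 12.71.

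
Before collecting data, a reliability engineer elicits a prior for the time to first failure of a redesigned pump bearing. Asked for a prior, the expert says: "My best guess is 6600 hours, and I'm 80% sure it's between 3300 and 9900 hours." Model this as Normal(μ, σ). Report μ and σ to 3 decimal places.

A symmetric 80% interval runs μ ± z·σ with z = 1.282.
Half-width = 3300, so σ = 3300/1.282 = 2575.004.
μ is the stated best guess, 6600.000.

μ = 6600.000, σ = 2575.004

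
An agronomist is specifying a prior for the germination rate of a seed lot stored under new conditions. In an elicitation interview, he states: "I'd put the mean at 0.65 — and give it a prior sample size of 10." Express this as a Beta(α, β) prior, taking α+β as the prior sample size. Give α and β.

α = 6.5, β = 3.5

Under the effective-sample-size interpretation, Beta(α, β) has prior mean α/(α+β) and prior sample size α+β.
So α+β = 10 and α/(α+β) = 0.65, giving α = 0.65·10 = 6.5 and β = 10 − 6.5 = 3.5.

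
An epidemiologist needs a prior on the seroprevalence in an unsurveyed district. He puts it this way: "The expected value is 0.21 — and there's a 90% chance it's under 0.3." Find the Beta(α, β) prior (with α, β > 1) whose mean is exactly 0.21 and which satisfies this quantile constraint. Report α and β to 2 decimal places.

α ≈ 7.47, β ≈ 28.10

With mean 0.21 fixed, write α = 0.21s, β = 0.79s where s = α+β.
Need P(θ < 0.3) = 0.9 under Beta(0.21s, 0.79s). Normal approximation: (q−m)/√(m(1−m)/s) ≈ z_{0.9} = 1.28, so s ≈ 0.21·0.79·(1.28)²/(0.3−0.21)² = 33.6.
At s = 33.6: P(θ<0.3) ≈ 0.894. Adjusting to match 0.9 gives s ≈ 35.57.
So α = 0.21·35.57 ≈ 7.47, β = 0.79·35.57 ≈ 28.10.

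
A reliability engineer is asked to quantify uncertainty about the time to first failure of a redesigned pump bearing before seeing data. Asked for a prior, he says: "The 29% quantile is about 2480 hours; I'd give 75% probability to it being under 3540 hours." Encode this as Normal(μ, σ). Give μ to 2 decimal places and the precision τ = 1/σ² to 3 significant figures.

For Normal(μ,σ), the p-quantile is μ + z_p·σ. Here z_{0.29} = -0.5534, z_{0.75} = 0.6745.
So 2480 = μ − 0.5534σ and 3540 = μ + 0.6745σ.
Subtracting: σ = (3540 − 2480)/(0.6745 − (-0.5534)) = 863.28.
Then μ = 2480 − (-0.5534)·863.28 = 2957.73.
Precision τ = 1/σ² = 1/863.3² = 1.34e-06.

μ = 2957.73, τ = 1.34e-06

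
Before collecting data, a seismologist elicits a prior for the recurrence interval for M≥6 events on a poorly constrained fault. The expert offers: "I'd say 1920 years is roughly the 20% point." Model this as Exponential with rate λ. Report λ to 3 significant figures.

λ ≈ 0.000116

P(T < 1920.0) = 1 − e^(−λ·1920.0) = 0.2, so λ = −ln(1−0.2)/1920.0 = −ln(0.8)/1920.0 = 0.000116.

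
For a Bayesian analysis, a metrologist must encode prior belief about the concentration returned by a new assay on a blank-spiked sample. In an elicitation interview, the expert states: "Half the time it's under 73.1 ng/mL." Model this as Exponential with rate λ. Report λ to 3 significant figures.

λ ≈ 0.00948

Exponential median = ln 2 / λ, so λ = ln 2 / 73.1 = 0.00948.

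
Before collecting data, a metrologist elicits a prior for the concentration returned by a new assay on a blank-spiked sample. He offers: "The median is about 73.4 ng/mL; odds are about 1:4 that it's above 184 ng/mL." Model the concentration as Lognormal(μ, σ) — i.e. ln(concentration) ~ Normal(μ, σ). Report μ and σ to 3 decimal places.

μ ≈ 4.296, σ ≈ 1.092

If T ~ Lognormal(μ,σ) then ln T ~ Normal(μ,σ), so the p-quantile of ln T is μ + z_p·σ.
ln(73.4) = 4.296 and ln(184) = 5.215; z_{0.5} = 0, z_{0.8} = 0.8416.
σ = (5.215 − 4.296)/(0.8416 − (0)) = 1.092.
μ = 4.296 − (0)·1.092 = 4.296.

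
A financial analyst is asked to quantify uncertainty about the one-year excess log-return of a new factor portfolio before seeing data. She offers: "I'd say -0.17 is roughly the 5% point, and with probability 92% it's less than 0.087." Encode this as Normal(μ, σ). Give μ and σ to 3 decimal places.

The p-quantile of Normal(μ,σ) is μ + z_p·σ, with z_{0.05} = -1.645 and z_{0.92} = 1.405.
Eliminate σ: μ = (z₂·x₁ − z₁·x₂)/(z₂ − z₁) = (1.405·-0.17 − (-1.645)·0.087)/3.05 = -0.031.
Then σ = (x₂ − x₁)/(z₂ − z₁) = (0.087 − -0.17)/3.05 = 0.084.

μ = -0.031, σ = 0.084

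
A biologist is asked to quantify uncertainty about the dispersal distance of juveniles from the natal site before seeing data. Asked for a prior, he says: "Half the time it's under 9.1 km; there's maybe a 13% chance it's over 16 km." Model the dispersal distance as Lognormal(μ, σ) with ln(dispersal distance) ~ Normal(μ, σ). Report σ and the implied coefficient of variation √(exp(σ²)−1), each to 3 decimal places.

σ ≈ 0.501, CV ≈ 0.534

If T ~ Lognormal(μ,σ) then ln T ~ Normal(μ,σ), so the p-quantile of ln T is μ + z_p·σ.
ln(9.1) = 2.208 and ln(16) = 2.773; z_{0.5} = 0, z_{0.87} = 1.126.
σ = (2.773 − 2.208)/(1.126 − (0)) = 0.501.
μ = 2.208 − (0)·0.501 = 2.208.
CV = √(exp(σ²)−1) = √(exp(0.2510)−1) = 0.534.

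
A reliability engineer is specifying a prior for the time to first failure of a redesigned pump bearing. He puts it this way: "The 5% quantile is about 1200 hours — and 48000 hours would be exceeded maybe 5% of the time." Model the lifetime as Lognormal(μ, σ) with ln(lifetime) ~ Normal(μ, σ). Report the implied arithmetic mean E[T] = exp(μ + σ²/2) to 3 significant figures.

If T ~ Lognormal(μ,σ) then ln T ~ Normal(μ,σ), so the p-quantile of ln T is μ + z_p·σ.
ln(1200) = 7.09 and ln(48000) = 10.78; z_{0.05} = -1.645, z_{0.95} = 1.645.
σ = (10.78 − 7.09)/(1.645 − (-1.645)) = 1.121.
μ = 7.09 − (-1.645)·1.121 = 8.935.
E[T] = exp(μ + σ²/2) = exp(8.935 + 0.6287) = 14200 hours.

E[T] ≈ 14200 hours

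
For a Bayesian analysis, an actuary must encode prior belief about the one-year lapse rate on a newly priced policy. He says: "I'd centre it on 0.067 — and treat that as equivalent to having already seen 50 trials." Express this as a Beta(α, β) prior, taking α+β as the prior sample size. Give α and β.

Under the effective-sample-size interpretation, Beta(α, β) has prior mean α/(α+β) and prior sample size α+β.
So α+β = 50 and α/(α+β) = 0.067, giving α = 0.067·50 = 3.35 and β = 50 − 3.35 = 46.65.

α = 3.35, β = 46.65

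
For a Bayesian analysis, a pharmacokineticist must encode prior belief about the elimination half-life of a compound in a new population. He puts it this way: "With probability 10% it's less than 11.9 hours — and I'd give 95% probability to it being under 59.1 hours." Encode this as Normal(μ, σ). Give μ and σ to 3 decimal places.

μ = 32.570, σ = 16.129

The p-quantile of Normal(μ,σ) is μ + z_p·σ, with z_{0.1} = -1.282 and z_{0.95} = 1.645.
Eliminate σ: μ = (z₂·x₁ − z₁·x₂)/(z₂ − z₁) = (1.645·11.9 − (-1.282)·59.1)/2.926 = 32.570.
Then σ = (x₂ − x₁)/(z₂ − z₁) = (59.1 − 11.9)/2.926 = 16.129.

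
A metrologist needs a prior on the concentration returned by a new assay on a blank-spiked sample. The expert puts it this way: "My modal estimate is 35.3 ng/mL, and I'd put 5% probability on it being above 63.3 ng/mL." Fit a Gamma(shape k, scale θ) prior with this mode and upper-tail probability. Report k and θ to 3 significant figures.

k ≈ 9.17, θ ≈ 4.32

Gamma(k,θ) with k>1 has mode (k−1)θ, so θ = 35.3/(k−1).
Need P(X < 63.3) = 0.95 with θ tied to k this way. Start at k = 2, θ = 35.3: P(X<63.3) ≈ 0.535.
Too low — raise k to concentrate. Iterating converges to k ≈ 9.17.
Then θ = 35.3/(9.17−1) ≈ 4.32.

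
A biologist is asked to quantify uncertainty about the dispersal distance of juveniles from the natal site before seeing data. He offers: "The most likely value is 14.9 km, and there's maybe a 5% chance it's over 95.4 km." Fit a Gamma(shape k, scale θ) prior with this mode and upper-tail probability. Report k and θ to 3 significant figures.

k ≈ 1.65, θ ≈ 22.9

Gamma(k,θ) with k>1 has mode (k−1)θ, so θ = 14.9/(k−1).
Need P(X < 95.4) = 0.95 with θ tied to k this way. Start at k = 2, θ = 14.9: P(X<95.4) ≈ 0.988.
Too high — lower k to spread out. Iterating converges to k ≈ 1.65.
Then θ = 14.9/(1.65−1) ≈ 22.9.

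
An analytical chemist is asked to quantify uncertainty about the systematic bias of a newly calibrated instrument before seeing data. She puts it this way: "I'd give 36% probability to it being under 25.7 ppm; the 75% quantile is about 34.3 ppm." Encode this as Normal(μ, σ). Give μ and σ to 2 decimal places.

The p-quantile of Normal(μ,σ) is μ + z_p·σ, with z_{0.36} = -0.3585 and z_{0.75} = 0.6745.
Eliminate σ: μ = (z₂·x₁ − z₁·x₂)/(z₂ − z₁) = (0.6745·25.7 − (-0.3585)·34.3)/1.033 = 28.68.
Then σ = (x₂ − x₁)/(z₂ − z₁) = (34.3 − 25.7)/1.033 = 8.33.

μ = 28.68, σ = 8.33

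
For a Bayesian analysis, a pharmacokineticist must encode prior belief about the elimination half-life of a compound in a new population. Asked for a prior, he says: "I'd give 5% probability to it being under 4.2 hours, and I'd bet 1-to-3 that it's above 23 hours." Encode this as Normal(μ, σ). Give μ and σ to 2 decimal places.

The p-quantile of Normal(μ,σ) is μ + z_p·σ, with z_{0.05} = -1.645 and z_{0.75} = 0.6745.
Eliminate σ: μ = (z₂·x₁ − z₁·x₂)/(z₂ − z₁) = (0.6745·4.2 − (-1.645)·23)/2.319 = 17.53.
Then σ = (x₂ − x₁)/(z₂ − z₁) = (23 − 4.2)/2.319 = 8.11.

μ = 17.53, σ = 8.11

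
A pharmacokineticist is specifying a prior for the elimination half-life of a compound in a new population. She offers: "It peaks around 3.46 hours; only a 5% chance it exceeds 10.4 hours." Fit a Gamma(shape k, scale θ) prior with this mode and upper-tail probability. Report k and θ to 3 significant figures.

k ≈ 3.19, θ ≈ 1.58

Gamma(k,θ) with k>1 has mode (k−1)θ, so θ = 3.46/(k−1).
Need P(X < 10.4) = 0.95 with θ tied to k this way. Start at k = 2, θ = 3.46: P(X<10.4) ≈ 0.802.
Too low — raise k to concentrate. Iterating converges to k ≈ 3.19.
Then θ = 3.46/(3.19−1) ≈ 1.58.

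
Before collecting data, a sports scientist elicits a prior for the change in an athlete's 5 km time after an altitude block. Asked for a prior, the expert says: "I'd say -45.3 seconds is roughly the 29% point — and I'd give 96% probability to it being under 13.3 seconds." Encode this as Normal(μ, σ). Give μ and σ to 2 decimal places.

The p-quantile of Normal(μ,σ) is μ + z_p·σ, with z_{0.29} = -0.5534 and z_{0.96} = 1.751.
Eliminate σ: μ = (z₂·x₁ − z₁·x₂)/(z₂ − z₁) = (1.751·-45.3 − (-0.5534)·13.3)/2.304 = -31.23.
Then σ = (x₂ − x₁)/(z₂ − z₁) = (13.3 − -45.3)/2.304 = 25.43.

μ = -31.23, σ = 25.43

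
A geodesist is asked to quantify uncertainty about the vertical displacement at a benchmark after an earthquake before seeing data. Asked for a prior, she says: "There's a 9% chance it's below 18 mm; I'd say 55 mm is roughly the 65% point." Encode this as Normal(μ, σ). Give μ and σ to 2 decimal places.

μ = 46.74, σ = 21.44

The p-quantile of Normal(μ,σ) is μ + z_p·σ, with z_{0.09} = -1.341 and z_{0.65} = 0.3853.
Eliminate σ: μ = (z₂·x₁ − z₁·x₂)/(z₂ − z₁) = (0.3853·18 − (-1.341)·55)/1.726 = 46.74.
Then σ = (x₂ − x₁)/(z₂ − z₁) = (55 − 18)/1.726 = 21.44.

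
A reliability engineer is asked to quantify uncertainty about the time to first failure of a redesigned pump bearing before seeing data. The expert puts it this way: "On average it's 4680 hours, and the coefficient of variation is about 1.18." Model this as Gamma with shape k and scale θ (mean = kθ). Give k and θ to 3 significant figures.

For Gamma(k, scale θ): mean = kθ, variance = kθ², so CV = 1/√k.
CV = 1.18, hence k = 1/CV² = 0.718.
Then θ = mean/k = 4680/0.718 = 6520.

k ≈ 0.718, θ ≈ 6520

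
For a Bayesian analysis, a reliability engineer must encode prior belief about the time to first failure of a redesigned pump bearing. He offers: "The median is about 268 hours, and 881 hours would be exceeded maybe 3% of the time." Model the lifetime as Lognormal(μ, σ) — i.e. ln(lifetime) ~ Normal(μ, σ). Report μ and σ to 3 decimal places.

μ ≈ 5.591, σ ≈ 0.633

If T ~ Lognormal(μ,σ) then ln T ~ Normal(μ,σ), so the p-quantile of ln T is μ + z_p·σ.
ln(268) = 5.591 and ln(881) = 6.781; z_{0.5} = 0, z_{0.97} = 1.881.
σ = (6.781 − 5.591)/(1.881 − (0)) = 0.633.
μ = 5.591 − (0)·0.633 = 5.591.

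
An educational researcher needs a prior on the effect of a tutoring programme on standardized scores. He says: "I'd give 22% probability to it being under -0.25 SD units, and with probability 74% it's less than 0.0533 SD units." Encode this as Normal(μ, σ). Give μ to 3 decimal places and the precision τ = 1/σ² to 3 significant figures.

μ = -0.085, τ = 21.8

The p-quantile of Normal(μ,σ) is μ + z_p·σ, with z_{0.22} = -0.7722 and z_{0.74} = 0.6433.
Eliminate σ: μ = (z₂·x₁ − z₁·x₂)/(z₂ − z₁) = (0.6433·-0.25 − (-0.7722)·0.0533)/1.416 = -0.085.
Then σ = (x₂ − x₁)/(z₂ − z₁) = (0.0533 − -0.25)/1.416 = 0.214.
Precision τ = 1/σ² = 1/0.2143² = 21.8.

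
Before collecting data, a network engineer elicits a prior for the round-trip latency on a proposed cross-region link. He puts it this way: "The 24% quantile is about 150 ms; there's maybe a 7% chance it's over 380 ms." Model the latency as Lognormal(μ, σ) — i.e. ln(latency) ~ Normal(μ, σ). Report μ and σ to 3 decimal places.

μ ≈ 5.312, σ ≈ 0.426

If T ~ Lognormal(μ,σ) then ln T ~ Normal(μ,σ), so the p-quantile of ln T is μ + z_p·σ.
ln(150) = 5.011 and ln(380) = 5.94; z_{0.24} = -0.7063, z_{0.93} = 1.476.
σ = (5.94 − 5.011)/(1.476 − (-0.7063)) = 0.426.
μ = 5.011 − (-0.7063)·0.426 = 5.312.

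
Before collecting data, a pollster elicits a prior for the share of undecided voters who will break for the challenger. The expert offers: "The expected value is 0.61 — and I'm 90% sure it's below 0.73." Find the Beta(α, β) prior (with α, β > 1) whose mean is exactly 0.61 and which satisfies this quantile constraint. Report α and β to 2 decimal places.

With mean 0.61 fixed, write α = 0.61s, β = 0.39s where s = α+β.
Need P(θ < 0.73) = 0.9 under Beta(0.61s, 0.39s). Normal approximation: (q−m)/√(m(1−m)/s) ≈ z_{0.9} = 1.28, so s ≈ 0.61·0.39·(1.28)²/(0.73−0.61)² = 27.1.
At s = 27.1: P(θ<0.73) ≈ 0.906. Adjusting to match 0.9 gives s ≈ 25.88.
So α = 0.61·25.88 ≈ 15.79, β = 0.39·25.88 ≈ 10.10.

α ≈ 15.79, β ≈ 10.10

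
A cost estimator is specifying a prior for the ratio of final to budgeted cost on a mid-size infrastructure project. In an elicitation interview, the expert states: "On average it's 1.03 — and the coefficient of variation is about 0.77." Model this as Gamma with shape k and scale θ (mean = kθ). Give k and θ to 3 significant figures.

For Gamma(k, scale θ): mean = kθ, variance = kθ², so CV = 1/√k.
CV = 0.77, hence k = 1/CV² = 1.69.
Then θ = mean/k = 1.03/1.69 = 0.611.

k ≈ 1.69, θ ≈ 0.611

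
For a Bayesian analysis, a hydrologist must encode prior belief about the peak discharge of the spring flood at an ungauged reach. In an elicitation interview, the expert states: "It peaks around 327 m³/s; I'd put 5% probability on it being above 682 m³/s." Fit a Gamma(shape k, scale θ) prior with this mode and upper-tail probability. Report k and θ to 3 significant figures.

k ≈ 6.11, θ ≈ 63.9

Gamma(k,θ) with k>1 has mode (k−1)θ, so θ = 327/(k−1).
Need P(X < 682) = 0.95 with θ tied to k this way. Start at k = 2, θ = 327: P(X<682) ≈ 0.617.
Too low — raise k to concentrate. Iterating converges to k ≈ 6.11.
Then θ = 327/(6.11−1) ≈ 63.9.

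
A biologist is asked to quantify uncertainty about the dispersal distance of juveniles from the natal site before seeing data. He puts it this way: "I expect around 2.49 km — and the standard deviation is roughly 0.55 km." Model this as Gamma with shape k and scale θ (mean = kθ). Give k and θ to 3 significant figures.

k ≈ 20.5, θ ≈ 0.121

For Gamma(k, scale θ): mean = kθ, variance = kθ², so CV = 1/√k.
CV = SD/mean = 0.55/2.49 = 0.2209, hence k = 1/CV² = 20.5.
Then θ = mean/k = 2.49/20.5 = 0.121.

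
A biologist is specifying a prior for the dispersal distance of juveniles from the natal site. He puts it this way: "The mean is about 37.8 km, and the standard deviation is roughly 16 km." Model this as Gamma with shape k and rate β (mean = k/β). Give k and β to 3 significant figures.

For Gamma(k, rate β): mean = k/β, variance = k/β², so CV = 1/√k.
CV = SD/mean = 16/37.8 = 0.4233, hence k = 1/CV² = 5.58.
Then β = k/mean = 5.58/37.8 = 0.148.

k ≈ 5.58, β ≈ 0.148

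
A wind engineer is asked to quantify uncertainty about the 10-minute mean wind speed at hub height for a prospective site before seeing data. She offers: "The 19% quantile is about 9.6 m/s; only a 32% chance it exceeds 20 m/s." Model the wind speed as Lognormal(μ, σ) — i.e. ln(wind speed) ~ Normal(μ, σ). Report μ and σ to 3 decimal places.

If T ~ Lognormal(μ,σ) then ln T ~ Normal(μ,σ), so the p-quantile of ln T is μ + z_p·σ.
ln(9.6) = 2.262 and ln(20) = 2.996; z_{0.19} = -0.8779, z_{0.68} = 0.4677.
σ = (2.996 − 2.262)/(0.4677 − (-0.8779)) = 0.545.
μ = 2.262 − (-0.8779)·0.545 = 2.741.

μ ≈ 2.741, σ ≈ 0.545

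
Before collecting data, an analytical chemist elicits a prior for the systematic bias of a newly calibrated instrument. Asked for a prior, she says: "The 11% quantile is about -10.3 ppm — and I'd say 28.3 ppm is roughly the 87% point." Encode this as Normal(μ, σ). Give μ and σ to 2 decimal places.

The p-quantile of Normal(μ,σ) is μ + z_p·σ, with z_{0.11} = -1.227 and z_{0.87} = 1.126.
Eliminate σ: μ = (z₂·x₁ − z₁·x₂)/(z₂ − z₁) = (1.126·-10.3 − (-1.227)·28.3)/2.353 = 9.82.
Then σ = (x₂ − x₁)/(z₂ − z₁) = (28.3 − -10.3)/2.353 = 16.41.

μ = 9.82, σ = 16.41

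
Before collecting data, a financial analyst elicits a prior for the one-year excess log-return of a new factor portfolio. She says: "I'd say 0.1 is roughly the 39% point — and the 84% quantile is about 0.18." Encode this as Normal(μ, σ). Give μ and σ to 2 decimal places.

For Normal(μ,σ), the p-quantile is μ + z_p·σ. Here z_{0.39} = -0.2793, z_{0.84} = 0.9945.
So 0.1 = μ − 0.2793σ and 0.18 = μ + 0.9945σ.
Subtracting: σ = (0.18 − 0.1)/(0.9945 − (-0.2793)) = 0.06.
Then μ = 0.1 − (-0.2793)·0.06 = 0.12.

μ = 0.12, σ = 0.06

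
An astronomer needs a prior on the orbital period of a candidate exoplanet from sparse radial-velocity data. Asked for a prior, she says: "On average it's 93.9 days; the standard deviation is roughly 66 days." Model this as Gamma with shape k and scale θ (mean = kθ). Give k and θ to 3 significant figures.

k ≈ 2.02, θ ≈ 46.4

For Gamma(k, scale θ): mean = kθ, variance = kθ², so CV = 1/√k.
CV = SD/mean = 66/93.9 = 0.7029, hence k = 1/CV² = 2.02.
Then θ = mean/k = 93.9/2.02 = 46.4.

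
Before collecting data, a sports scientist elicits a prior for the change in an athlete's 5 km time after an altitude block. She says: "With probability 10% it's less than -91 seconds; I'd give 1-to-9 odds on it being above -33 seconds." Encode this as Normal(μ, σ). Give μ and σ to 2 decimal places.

The p-quantile of Normal(μ,σ) is μ + z_p·σ, with z_{0.1} = -1.282 and z_{0.9} = 1.282.
Eliminate σ: μ = (z₂·x₁ − z₁·x₂)/(z₂ − z₁) = (1.282·-91 − (-1.282)·-33)/2.563 = -62.00.
Then σ = (x₂ − x₁)/(z₂ − z₁) = (-33 − -91)/2.563 = 22.63.

μ = -62.00, σ = 22.63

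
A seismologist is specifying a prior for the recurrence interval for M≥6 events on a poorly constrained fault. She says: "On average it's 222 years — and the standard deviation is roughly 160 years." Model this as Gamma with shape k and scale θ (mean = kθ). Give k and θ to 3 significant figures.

For Gamma(k, scale θ): mean = kθ, variance = kθ², so CV = 1/√k.
CV = SD/mean = 160/222 = 0.7207, hence k = 1/CV² = 1.93.
Then θ = mean/k = 222/1.93 = 115.

k ≈ 1.93, θ ≈ 115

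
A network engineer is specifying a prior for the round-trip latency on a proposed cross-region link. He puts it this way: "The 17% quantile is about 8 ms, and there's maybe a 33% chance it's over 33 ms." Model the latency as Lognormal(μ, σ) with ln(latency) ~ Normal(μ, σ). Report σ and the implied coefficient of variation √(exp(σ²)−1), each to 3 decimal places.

σ ≈ 1.016, CV ≈ 1.345

If T ~ Lognormal(μ,σ) then ln T ~ Normal(μ,σ), so the p-quantile of ln T is μ + z_p·σ.
ln(8) = 2.079 and ln(33) = 3.497; z_{0.17} = -0.9542, z_{0.67} = 0.4399.
σ = (3.497 − 2.079)/(0.4399 − (-0.9542)) = 1.016.
μ = 2.079 − (-0.9542)·1.016 = 3.049.
CV = √(exp(σ²)−1) = √(exp(1.0333)−1) = 1.345.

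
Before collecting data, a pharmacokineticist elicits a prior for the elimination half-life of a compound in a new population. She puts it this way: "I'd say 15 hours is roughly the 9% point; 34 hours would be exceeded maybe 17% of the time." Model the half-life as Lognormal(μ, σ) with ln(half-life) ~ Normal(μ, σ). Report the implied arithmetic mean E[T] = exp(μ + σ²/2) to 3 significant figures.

If T ~ Lognormal(μ,σ) then ln T ~ Normal(μ,σ), so the p-quantile of ln T is μ + z_p·σ.
ln(15) = 2.708 and ln(34) = 3.526; z_{0.09} = -1.341, z_{0.83} = 0.9542.
σ = (3.526 − 2.708)/(0.9542 − (-1.341)) = 0.357.
μ = 2.708 − (-1.341)·0.357 = 3.186.
E[T] = exp(μ + σ²/2) = exp(3.186 + 0.0636) = 25.8 hours.

E[T] ≈ 25.8 hours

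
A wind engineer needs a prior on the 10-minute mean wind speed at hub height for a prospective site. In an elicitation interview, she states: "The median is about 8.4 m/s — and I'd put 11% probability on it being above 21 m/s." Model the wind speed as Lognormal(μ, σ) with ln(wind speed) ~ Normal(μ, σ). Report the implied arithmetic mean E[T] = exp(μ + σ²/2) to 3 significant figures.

If T ~ Lognormal(μ,σ) then ln T ~ Normal(μ,σ), so the p-quantile of ln T is μ + z_p·σ.
ln(8.4) = 2.128 and ln(21) = 3.045; z_{0.5} = 0, z_{0.89} = 1.227.
σ = (3.045 − 2.128)/(1.227 − (0)) = 0.747.
μ = 2.128 − (0)·0.747 = 2.128.
E[T] = exp(μ + σ²/2) = exp(2.128 + 0.2790) = 11.1 m/s.

E[T] ≈ 11.1 m/s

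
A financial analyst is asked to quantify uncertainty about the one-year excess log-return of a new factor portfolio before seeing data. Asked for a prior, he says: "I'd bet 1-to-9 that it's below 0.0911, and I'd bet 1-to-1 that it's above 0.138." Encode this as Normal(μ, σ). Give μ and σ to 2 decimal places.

μ = 0.14, σ = 0.04

The p-quantile of Normal(μ,σ) is μ + z_p·σ, with z_{0.1} = -1.282 and z_{0.5} = 0.
Eliminate σ: μ = (z₂·x₁ − z₁·x₂)/(z₂ − z₁) = (0·0.0911 − (-1.282)·0.138)/1.282 = 0.14.
Then σ = (x₂ − x₁)/(z₂ − z₁) = (0.138 − 0.0911)/1.282 = 0.04.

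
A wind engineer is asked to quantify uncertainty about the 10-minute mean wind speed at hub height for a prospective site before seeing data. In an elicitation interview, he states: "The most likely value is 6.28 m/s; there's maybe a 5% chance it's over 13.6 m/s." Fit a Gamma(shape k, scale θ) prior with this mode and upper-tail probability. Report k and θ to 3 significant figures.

k ≈ 5.61, θ ≈ 1.36

Gamma(k,θ) with k>1 has mode (k−1)θ, so θ = 6.28/(k−1).
Need P(X < 13.6) = 0.95 with θ tied to k this way. Start at k = 2, θ = 6.28: P(X<13.6) ≈ 0.637.
Too low — raise k to concentrate. Iterating converges to k ≈ 5.61.
Then θ = 6.28/(5.61−1) ≈ 1.36.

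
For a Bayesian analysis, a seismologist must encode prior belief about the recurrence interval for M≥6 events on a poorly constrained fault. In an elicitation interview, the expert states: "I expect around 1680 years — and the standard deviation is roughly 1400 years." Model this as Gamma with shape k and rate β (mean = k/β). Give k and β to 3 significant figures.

k ≈ 1.44, β ≈ 0.000857

For Gamma(k, rate β): mean = k/β, variance = k/β², so CV = 1/√k.
CV = SD/mean = 1400/1680 = 0.8333, hence k = 1/CV² = 1.44.
Then β = k/mean = 1.44/1680 = 0.000857.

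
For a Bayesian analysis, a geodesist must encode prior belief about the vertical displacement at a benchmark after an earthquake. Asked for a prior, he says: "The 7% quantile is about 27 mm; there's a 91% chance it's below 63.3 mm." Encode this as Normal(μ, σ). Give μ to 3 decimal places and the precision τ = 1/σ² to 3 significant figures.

μ = 46.020, τ = 0.00602

For Normal(μ,σ), the p-quantile is μ + z_p·σ. Here z_{0.07} = -1.476, z_{0.91} = 1.341.
So 27 = μ − 1.476σ and 63.3 = μ + 1.341σ.
Subtracting: σ = (63.3 − 27)/(1.341 − (-1.476)) = 12.888.
Then μ = 27 − (-1.476)·12.888 = 46.020.
Precision τ = 1/σ² = 1/12.89² = 0.00602.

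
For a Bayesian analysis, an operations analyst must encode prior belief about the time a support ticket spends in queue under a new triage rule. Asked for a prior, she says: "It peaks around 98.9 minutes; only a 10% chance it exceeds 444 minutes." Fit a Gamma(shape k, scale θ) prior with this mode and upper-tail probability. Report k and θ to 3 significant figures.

k ≈ 1.8, θ ≈ 124

Gamma(k,θ) with k>1 has mode (k−1)θ, so θ = 98.9/(k−1).
Need P(X < 444) = 0.9 with θ tied to k this way. Start at k = 2, θ = 98.9: P(X<444) ≈ 0.938.
Too high — lower k to spread out. Iterating converges to k ≈ 1.8.
Then θ = 98.9/(1.8−1) ≈ 124.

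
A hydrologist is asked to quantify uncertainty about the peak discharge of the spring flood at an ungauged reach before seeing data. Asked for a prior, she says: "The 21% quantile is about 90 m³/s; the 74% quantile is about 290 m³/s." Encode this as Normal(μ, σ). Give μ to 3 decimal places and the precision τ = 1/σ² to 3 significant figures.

For Normal(μ,σ), the p-quantile is μ + z_p·σ. Here z_{0.21} = -0.8064, z_{0.74} = 0.6433.
So 90 = μ − 0.8064σ and 290 = μ + 0.6433σ.
Subtracting: σ = (290 − 90)/(0.6433 − (-0.8064)) = 137.953.
Then μ = 90 − (-0.8064)·137.953 = 201.248.
Precision τ = 1/σ² = 1/138² = 5.25e-05.

μ = 201.248, τ = 5.25e-05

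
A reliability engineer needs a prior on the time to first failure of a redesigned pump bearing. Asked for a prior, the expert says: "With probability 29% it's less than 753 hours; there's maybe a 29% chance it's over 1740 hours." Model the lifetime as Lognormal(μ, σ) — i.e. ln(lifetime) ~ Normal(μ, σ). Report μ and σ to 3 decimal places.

If T ~ Lognormal(μ,σ) then ln T ~ Normal(μ,σ), so the p-quantile of ln T is μ + z_p·σ.
ln(753) = 6.624 and ln(1740) = 7.462; z_{0.29} = -0.5534, z_{0.71} = 0.5534.
σ = (7.462 − 6.624)/(0.5534 − (-0.5534)) = 0.757.
μ = 6.624 − (-0.5534)·0.757 = 7.043.

μ ≈ 7.043, σ ≈ 0.757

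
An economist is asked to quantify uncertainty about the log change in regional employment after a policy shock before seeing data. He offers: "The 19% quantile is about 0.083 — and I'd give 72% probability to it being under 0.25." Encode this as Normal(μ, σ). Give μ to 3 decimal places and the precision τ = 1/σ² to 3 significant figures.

μ = 0.183, τ = 76.5

The p-quantile of Normal(μ,σ) is μ + z_p·σ, with z_{0.19} = -0.8779 and z_{0.72} = 0.5828.
Eliminate σ: μ = (z₂·x₁ − z₁·x₂)/(z₂ − z₁) = (0.5828·0.083 − (-0.8779)·0.25)/1.461 = 0.183.
Then σ = (x₂ − x₁)/(z₂ − z₁) = (0.25 − 0.083)/1.461 = 0.114.
Precision τ = 1/σ² = 1/0.1143² = 76.5.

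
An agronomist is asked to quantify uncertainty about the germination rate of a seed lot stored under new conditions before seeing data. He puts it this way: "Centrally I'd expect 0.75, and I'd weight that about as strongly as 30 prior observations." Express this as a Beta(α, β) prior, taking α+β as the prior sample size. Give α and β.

α = 22.5, β = 7.5

Under the effective-sample-size interpretation, Beta(α, β) has prior mean α/(α+β) and prior sample size α+β.
So α+β = 30 and α/(α+β) = 0.75, giving α = 0.75·30 = 22.5 and β = 30 − 22.5 = 7.5.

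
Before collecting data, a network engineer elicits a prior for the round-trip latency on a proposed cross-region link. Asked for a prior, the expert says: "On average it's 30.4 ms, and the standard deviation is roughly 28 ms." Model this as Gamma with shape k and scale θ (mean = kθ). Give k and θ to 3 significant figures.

For Gamma(k, scale θ): mean = kθ, variance = kθ², so CV = 1/√k.
CV = SD/mean = 28/30.4 = 0.9211, hence k = 1/CV² = 1.18.
Then θ = mean/k = 30.4/1.18 = 25.8.

k ≈ 1.18, θ ≈ 25.8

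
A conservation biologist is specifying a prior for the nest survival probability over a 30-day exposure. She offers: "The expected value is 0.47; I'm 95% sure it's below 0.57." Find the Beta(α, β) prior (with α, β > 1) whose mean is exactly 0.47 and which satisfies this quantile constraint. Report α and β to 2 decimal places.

With mean 0.47 fixed, write α = 0.47s, β = 0.53s where s = α+β.
Need P(θ < 0.57) = 0.95 under Beta(0.47s, 0.53s). Normal approximation: (q−m)/√(m(1−m)/s) ≈ z_{0.95} = 1.64, so s ≈ 0.47·0.53·(1.64)²/(0.57−0.47)² = 67.4.
At s = 67.4: P(θ<0.57) ≈ 0.950. Adjusting to match 0.95 gives s ≈ 67.22.
So α = 0.47·67.22 ≈ 31.59, β = 0.53·67.22 ≈ 35.63.

α ≈ 31.59, β ≈ 35.63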